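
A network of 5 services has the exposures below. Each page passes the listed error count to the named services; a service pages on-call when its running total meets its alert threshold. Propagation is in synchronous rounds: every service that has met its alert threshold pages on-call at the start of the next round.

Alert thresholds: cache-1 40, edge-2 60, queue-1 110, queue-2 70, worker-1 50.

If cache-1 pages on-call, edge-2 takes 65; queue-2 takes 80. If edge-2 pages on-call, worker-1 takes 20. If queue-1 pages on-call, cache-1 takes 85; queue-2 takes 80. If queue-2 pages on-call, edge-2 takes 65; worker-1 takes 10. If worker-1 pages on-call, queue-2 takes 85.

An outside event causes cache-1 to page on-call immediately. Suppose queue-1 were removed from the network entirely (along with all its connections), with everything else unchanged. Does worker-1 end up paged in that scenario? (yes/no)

With queue-1 removed:
Round 1 — cache-1 pages on-call (initial).
  edge-2: +65 → 65 ≥ 60
  queue-2: +80 → 80 ≥ 70
Round 2 — edge-2, queue-2 page on-call.
  worker-1: +20+10 → 30 < 50
No further pages.

no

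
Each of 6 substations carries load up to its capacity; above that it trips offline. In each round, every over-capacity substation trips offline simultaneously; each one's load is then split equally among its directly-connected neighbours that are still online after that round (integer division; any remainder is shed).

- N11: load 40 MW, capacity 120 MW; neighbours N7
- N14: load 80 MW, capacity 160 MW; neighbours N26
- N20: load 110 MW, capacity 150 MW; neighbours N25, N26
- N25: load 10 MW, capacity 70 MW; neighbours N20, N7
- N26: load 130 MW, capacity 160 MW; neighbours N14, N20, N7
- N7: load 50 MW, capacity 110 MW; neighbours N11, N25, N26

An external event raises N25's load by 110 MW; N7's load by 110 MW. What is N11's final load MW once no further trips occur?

Round 1 — N25 at 120 > 70; N7 at 160 > 110. N25, N7 trip offline.
  N25 sheds 120 MW to N20: 120 each.
    N20: 110+120 = 230 > 150
  N7 sheds 160 MW to N11, N26: 80 each.
    N11: 40+80 = 120 ≤ 120
    N26: 130+80 = 210 > 160
Round 2 — N20, N26 trip offline.
  N20 sheds 230 MW: no online neighbours, lost.
  N26 sheds 210 MW to N14: 210 each.
    N14: 80+210 = 290 > 160
Round 3 — N14 trips offline.
  N14 sheds 290 MW: no online neighbours, lost.
No further trips.

120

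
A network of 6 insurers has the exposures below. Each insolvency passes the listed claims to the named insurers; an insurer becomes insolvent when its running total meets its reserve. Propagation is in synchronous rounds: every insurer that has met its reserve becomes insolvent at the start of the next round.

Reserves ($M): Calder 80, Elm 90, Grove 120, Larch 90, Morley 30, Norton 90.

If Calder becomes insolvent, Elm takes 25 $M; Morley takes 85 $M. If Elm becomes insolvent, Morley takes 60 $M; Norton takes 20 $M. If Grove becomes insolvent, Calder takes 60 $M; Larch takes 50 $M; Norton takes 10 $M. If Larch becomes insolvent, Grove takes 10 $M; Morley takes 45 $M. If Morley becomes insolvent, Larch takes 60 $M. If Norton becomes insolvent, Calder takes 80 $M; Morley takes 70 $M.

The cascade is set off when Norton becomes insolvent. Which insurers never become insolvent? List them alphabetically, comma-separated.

Round 1 — Norton becomes insolvent (initial).
  Calder: +80 → 80 ≥ 80
  Morley: +70 → 70 ≥ 30
Round 2 — Calder, Morley become insolvent.
  Elm: +25 → 25 < 90
  Larch: +60 → 60 < 90
No further insolvencies.

Elm, Grove, Larch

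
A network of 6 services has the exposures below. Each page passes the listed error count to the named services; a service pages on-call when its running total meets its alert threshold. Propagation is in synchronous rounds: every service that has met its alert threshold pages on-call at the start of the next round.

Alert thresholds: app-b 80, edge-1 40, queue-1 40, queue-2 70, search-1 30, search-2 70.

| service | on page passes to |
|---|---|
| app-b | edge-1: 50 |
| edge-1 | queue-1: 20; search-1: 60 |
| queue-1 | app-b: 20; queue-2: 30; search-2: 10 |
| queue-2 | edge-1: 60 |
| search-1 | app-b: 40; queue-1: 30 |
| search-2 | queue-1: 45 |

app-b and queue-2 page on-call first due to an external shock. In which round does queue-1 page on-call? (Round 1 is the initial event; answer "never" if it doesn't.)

Round 1 — app-b, queue-2 page on-call (initial).
  edge-1: +50+60 → 110 ≥ 40
Round 2 — edge-1 pages on-call.
  queue-1: +20 → 20 < 40
  search-1: +60 → 60 ≥ 30
Round 3 — search-1 pages on-call.
  queue-1: +30 → 50 ≥ 40
Round 4 — queue-1 pages on-call.
  search-2: +10 → 10 < 70
No further pages.

4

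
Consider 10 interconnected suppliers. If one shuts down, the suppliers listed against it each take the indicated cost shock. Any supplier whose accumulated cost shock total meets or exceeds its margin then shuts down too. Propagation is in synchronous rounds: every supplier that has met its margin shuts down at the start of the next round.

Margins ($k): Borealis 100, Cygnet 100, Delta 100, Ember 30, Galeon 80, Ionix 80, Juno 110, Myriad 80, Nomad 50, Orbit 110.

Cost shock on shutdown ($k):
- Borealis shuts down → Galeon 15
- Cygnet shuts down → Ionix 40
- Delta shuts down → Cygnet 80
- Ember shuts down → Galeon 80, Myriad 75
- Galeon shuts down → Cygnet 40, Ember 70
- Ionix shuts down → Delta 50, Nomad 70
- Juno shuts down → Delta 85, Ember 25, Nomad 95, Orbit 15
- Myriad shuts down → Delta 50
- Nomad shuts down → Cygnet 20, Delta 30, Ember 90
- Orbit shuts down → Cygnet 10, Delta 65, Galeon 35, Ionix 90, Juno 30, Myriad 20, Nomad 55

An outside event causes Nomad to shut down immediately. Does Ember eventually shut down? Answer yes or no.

yes

Round 1 — Nomad shuts down (initial).
  Cygnet: +20 → 20 < 100
  Delta: +30 → 30 < 100
  Ember: +90 → 90 ≥ 30
Round 2 — Ember shuts down.
  Galeon: +80 → 80 ≥ 80
  Myriad: +75 → 75 < 80
Round 3 — Galeon shuts down.
  Cygnet: +40 → 60 < 100
No further shutdowns.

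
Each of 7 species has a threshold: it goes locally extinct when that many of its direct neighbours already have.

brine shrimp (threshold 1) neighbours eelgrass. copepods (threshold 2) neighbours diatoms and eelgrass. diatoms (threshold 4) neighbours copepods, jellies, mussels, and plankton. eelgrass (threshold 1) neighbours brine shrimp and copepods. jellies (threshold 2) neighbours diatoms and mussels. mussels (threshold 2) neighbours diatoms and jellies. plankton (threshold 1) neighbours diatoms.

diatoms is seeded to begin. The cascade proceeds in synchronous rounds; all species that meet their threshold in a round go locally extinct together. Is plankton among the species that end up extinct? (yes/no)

Round 1 — diatoms goes locally extinct (initial).
Round 2 — checking thresholds:
  copepods: 1 of 2 neighbours < 2, below threshold.
  jellies: 1 of 2 neighbours < 2, below threshold.
  mussels: 1 of 2 neighbours < 2, below threshold.
  plankton: 1 of 1 neighbours ≥ 1, goes locally extinct.
Round 3 — no new extinctions; cascade stops.

yes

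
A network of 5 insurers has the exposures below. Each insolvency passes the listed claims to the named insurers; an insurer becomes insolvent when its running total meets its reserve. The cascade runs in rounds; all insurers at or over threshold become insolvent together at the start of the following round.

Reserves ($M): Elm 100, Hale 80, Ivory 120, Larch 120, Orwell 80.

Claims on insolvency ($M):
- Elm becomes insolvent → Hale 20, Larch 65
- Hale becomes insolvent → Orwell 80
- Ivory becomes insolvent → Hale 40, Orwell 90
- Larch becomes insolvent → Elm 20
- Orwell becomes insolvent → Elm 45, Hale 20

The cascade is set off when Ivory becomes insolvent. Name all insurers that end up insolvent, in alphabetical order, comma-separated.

Ivory, Orwell

Round 1 — Ivory becomes insolvent (initial).
  Hale: +40 → 40 < 80
  Orwell: +90 → 90 ≥ 80
Round 2 — Orwell becomes insolvent.
  Elm: +45 → 45 < 100
  Hale: +20 → 60 < 80
No further insolvencies.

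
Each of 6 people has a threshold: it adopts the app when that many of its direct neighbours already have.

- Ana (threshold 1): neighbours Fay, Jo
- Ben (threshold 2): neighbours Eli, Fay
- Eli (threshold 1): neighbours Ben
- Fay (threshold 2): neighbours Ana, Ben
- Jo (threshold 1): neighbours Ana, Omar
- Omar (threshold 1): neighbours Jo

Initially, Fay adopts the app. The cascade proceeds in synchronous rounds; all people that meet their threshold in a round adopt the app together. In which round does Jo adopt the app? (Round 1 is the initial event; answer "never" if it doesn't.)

Round 1 — Fay adopts the app (initial).
Round 2 — checking thresholds:
  Ana: 1 of 2 neighbours ≥ 1, adopts the app.
  Ben: 1 of 2 neighbours < 2, not yet.
Round 3 — checking thresholds:
  Ben: 1 of 2 neighbours < 2, not yet.
  Jo: 1 of 2 neighbours ≥ 1, adopts the app.
Round 4 — checking thresholds:
  Ben: 1 of 2 neighbours < 2, not yet.
  Omar: 1 of 1 neighbours ≥ 1, adopts the app.
Round 5 — no new adoptions; cascade stops.

3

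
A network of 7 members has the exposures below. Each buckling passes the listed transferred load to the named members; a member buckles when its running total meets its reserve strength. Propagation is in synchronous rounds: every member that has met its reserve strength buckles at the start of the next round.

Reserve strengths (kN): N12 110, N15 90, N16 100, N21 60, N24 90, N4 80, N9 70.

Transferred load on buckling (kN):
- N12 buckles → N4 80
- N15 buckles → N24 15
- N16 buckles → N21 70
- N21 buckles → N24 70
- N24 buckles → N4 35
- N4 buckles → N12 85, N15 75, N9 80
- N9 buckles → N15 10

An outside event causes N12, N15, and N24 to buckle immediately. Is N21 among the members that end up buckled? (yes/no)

no

Round 1 — N12, N15, N24 buckle (initial).
  N4: +80+35 → 115 ≥ 80
Round 2 — N4 buckles.
  N9: +80 → 80 ≥ 70
Round 3 — N9 buckles.
No further bucklings.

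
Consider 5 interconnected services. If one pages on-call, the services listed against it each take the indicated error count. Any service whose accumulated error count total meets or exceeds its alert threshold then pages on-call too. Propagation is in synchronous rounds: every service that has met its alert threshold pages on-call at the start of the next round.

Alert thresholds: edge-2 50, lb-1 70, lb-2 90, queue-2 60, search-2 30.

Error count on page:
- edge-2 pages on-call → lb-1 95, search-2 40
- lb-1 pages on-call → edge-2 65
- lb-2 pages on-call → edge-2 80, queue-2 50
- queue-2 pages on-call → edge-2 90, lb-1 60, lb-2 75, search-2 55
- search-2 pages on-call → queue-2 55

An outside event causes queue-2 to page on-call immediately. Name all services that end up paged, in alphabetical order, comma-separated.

edge-2, lb-1, queue-2, search-2

Round 1 — queue-2 pages on-call (initial).
  edge-2: +90 → 90 ≥ 50
  lb-1: +60 → 60 < 70
  lb-2: +75 → 75 < 90
  search-2: +55 → 55 ≥ 30
Round 2 — edge-2, search-2 page on-call.
  lb-1: +95 → 155 ≥ 70
Round 3 — lb-1 pages on-call.
No further pages.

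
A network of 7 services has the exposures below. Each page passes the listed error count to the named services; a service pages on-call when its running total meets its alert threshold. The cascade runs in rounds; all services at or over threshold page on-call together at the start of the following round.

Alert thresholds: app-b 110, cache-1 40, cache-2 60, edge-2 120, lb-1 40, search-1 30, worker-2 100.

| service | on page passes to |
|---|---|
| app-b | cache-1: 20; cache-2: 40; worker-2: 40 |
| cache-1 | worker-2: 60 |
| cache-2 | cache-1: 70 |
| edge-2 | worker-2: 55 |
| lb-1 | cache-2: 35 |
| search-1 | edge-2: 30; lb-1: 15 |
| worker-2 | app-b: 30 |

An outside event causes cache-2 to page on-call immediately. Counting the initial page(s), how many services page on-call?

2

Round 1 — cache-2 pages on-call (initial).
  cache-1: +70 → 70 ≥ 40
Round 2 — cache-1 pages on-call.
  worker-2: +60 → 60 < 100
No further pages.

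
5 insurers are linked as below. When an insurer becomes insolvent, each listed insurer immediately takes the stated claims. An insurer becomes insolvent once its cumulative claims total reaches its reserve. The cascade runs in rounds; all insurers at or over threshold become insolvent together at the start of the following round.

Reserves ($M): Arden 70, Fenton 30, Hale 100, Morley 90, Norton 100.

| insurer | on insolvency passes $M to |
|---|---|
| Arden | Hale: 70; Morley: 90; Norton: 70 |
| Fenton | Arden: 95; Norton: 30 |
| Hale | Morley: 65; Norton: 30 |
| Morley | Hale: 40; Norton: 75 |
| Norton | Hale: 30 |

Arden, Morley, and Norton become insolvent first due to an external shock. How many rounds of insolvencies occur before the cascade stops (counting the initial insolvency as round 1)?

Round 1 — Arden, Morley, Norton become insolvent (initial).
  Hale: +70+40+30 → 140 ≥ 100
Round 2 — Hale becomes insolvent.
No further insolvencies.

2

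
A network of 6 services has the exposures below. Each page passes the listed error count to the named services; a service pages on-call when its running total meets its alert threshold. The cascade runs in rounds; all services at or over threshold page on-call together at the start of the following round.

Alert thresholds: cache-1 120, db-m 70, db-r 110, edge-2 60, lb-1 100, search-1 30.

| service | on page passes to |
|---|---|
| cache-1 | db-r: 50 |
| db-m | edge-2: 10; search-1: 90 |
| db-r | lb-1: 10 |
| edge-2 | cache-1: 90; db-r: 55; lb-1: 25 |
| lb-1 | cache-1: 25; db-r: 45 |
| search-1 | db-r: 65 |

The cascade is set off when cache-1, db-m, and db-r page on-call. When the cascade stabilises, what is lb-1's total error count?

Round 1 — cache-1, db-m, db-r page on-call (initial).
  edge-2: +10 → 10 < 60
  lb-1: +10 → 10 < 100
  search-1: +90 → 90 ≥ 30
Round 2 — search-1 pages on-call.
No further pages.

10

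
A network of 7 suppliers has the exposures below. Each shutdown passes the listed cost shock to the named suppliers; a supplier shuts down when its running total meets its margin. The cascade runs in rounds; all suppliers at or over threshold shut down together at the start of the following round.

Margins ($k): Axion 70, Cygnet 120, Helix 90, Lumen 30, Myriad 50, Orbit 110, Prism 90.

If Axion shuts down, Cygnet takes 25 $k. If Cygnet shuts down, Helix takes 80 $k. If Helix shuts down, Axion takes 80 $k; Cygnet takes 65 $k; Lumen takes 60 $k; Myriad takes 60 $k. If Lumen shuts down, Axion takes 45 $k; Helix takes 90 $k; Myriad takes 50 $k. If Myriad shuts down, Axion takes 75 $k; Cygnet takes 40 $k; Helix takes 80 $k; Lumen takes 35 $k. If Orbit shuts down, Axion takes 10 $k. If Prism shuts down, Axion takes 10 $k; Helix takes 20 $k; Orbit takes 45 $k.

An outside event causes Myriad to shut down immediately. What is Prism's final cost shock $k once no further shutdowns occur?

0

Round 1 — Myriad shuts down (initial).
  Axion: +75 → 75 ≥ 70
  Cygnet: +40 → 40 < 120
  Helix: +80 → 80 < 90
  Lumen: +35 → 35 ≥ 30
Round 2 — Axion, Lumen shut down.
  Cygnet: +25 → 65 < 120
  Helix: +90 → 170 ≥ 90
Round 3 — Helix shuts down.
  Cygnet: +65 → 130 ≥ 120
Round 4 — Cygnet shuts down.
No further shutdowns.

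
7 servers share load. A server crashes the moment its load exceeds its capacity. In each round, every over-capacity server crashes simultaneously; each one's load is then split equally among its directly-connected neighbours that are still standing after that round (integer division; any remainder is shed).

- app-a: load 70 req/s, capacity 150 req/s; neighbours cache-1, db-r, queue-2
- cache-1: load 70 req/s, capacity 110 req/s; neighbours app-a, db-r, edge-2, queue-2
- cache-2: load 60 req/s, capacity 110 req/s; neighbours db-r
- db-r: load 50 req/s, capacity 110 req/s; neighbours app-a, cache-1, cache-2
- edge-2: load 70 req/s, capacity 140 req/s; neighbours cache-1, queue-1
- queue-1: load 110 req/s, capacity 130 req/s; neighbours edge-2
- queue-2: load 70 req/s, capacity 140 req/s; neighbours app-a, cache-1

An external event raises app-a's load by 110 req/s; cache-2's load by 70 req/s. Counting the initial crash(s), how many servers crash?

Round 1 — app-a at 180 > 150; cache-2 at 130 > 110. app-a, cache-2 crash.
  app-a sheds 180 req/s to cache-1, db-r, queue-2: 60 each.
    cache-1: 70+60 = 130 > 110
    db-r: 50+60 = 110 ≤ 110
    queue-2: 70+60 = 130 ≤ 140
  cache-2 sheds 130 req/s to db-r: 130 each.
    db-r: 110+130 = 240 > 110
Round 2 — cache-1, db-r crash.
  cache-1 sheds 130 req/s to edge-2, queue-2: 65 each.
    edge-2: 70+65 = 135 ≤ 140
    queue-2: 130+65 = 195 > 140
  db-r sheds 240 req/s: no online neighbours, lost.
Round 3 — queue-2 crashes.
  queue-2 sheds 195 req/s: no online neighbours, lost.
No further crashes.

5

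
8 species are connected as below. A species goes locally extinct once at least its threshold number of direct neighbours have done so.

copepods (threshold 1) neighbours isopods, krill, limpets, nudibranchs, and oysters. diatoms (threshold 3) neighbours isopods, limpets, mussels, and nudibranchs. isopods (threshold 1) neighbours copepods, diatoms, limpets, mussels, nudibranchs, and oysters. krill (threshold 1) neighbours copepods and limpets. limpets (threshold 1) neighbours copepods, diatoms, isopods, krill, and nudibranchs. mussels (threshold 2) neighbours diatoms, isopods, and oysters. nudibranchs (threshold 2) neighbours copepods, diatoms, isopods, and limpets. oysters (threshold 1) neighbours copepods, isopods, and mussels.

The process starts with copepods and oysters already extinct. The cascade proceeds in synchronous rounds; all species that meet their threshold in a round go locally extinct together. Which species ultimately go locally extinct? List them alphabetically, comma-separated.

Round 1 — copepods, oysters go locally extinct (initial).
Round 2 — checking thresholds:
  isopods: 2 of 6 neighbours ≥ 1, goes locally extinct.
  krill: 1 of 2 neighbours ≥ 1, goes locally extinct.
  limpets: 1 of 5 neighbours ≥ 1, goes locally extinct.
  mussels: 1 of 3 neighbours < 2, below threshold.
  nudibranchs: 1 of 4 neighbours < 2, below threshold.
Round 3 — checking thresholds:
  diatoms: 2 of 4 neighbours < 3, below threshold.
  mussels: 2 of 3 neighbours ≥ 2, goes locally extinct.
  nudibranchs: 3 of 4 neighbours ≥ 2, goes locally extinct.
Round 4 — checking thresholds:
  diatoms: 4 of 4 neighbours ≥ 3, goes locally extinct.
Round 5 — no new extinctions; cascade stops.

copepods, diatoms, isopods, krill, limpets, mussels, nudibranchs, oysters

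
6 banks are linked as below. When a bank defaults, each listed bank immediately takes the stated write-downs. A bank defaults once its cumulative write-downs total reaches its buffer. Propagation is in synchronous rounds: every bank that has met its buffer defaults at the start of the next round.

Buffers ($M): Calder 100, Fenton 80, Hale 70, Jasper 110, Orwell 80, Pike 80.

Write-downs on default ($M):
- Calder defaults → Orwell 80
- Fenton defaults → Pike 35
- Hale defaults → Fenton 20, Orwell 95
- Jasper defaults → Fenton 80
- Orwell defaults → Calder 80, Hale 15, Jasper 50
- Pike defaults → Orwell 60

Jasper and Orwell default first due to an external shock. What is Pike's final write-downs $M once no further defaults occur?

Round 1 — Jasper, Orwell default (initial).
  Calder: +80 → 80 < 100
  Fenton: +80 → 80 ≥ 80
  Hale: +15 → 15 < 70
Round 2 — Fenton defaults.
  Pike: +35 → 35 < 80
No further defaults.

35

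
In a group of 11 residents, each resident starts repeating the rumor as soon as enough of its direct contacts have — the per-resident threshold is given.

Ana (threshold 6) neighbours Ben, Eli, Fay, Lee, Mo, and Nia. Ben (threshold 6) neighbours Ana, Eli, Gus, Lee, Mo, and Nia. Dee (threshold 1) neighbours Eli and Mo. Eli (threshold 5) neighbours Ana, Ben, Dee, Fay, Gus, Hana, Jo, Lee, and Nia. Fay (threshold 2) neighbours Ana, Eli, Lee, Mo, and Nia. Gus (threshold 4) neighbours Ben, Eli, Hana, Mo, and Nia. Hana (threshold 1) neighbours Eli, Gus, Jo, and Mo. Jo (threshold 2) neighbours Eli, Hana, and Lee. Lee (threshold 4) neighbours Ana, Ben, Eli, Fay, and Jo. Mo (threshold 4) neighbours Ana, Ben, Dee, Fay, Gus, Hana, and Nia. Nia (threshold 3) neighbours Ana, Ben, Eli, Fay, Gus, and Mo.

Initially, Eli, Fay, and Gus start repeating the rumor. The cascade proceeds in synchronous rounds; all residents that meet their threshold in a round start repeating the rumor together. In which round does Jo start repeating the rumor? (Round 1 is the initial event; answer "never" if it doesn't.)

3

Round 1 — Eli, Fay, Gus start repeating the rumor (initial).
Round 2 — checking thresholds:
  Ana: 2 of 6 neighbours < 6, not yet.
  Ben: 2 of 6 neighbours < 6, not yet.
  Dee: 1 of 2 neighbours ≥ 1, starts repeating the rumor.
  Hana: 2 of 4 neighbours ≥ 1, starts repeating the rumor.
  Jo: 1 of 3 neighbours < 2, not yet.
  Lee: 2 of 5 neighbours < 4, not yet.
  Mo: 2 of 7 neighbours < 4, not yet.
  Nia: 3 of 6 neighbours ≥ 3, starts repeating the rumor.
Round 3 — checking thresholds:
  Ana: 3 of 6 neighbours < 6, not yet.
  Ben: 3 of 6 neighbours < 6, not yet.
  Jo: 2 of 3 neighbours ≥ 2, starts repeating the rumor.
  Lee: 2 of 5 neighbours < 4, not yet.
  Mo: 5 of 7 neighbours ≥ 4, starts repeating the rumor.
Round 4 — no new spreads; cascade stops.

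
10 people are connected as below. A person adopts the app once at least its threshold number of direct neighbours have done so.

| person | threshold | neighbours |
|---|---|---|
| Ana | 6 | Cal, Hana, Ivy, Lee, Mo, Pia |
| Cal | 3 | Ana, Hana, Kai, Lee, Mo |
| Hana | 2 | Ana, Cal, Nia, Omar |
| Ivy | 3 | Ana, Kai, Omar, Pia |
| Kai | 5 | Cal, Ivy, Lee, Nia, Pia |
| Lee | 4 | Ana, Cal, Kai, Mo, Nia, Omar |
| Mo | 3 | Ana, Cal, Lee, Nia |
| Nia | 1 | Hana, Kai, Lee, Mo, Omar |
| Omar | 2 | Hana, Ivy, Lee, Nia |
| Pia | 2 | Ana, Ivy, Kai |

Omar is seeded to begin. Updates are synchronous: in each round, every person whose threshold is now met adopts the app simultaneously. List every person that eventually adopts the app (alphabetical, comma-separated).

Hana, Nia, Omar

Round 1 — Omar adopts the app (initial).
Round 2 — checking thresholds:
  Hana: 1 of 4 neighbours < 2, holds.
  Ivy: 1 of 4 neighbours < 3, holds.
  Lee: 1 of 6 neighbours < 4, holds.
  Nia: 1 of 5 neighbours ≥ 1, adopts the app.
Round 3 — checking thresholds:
  Hana: 2 of 4 neighbours ≥ 2, adopts the app.
  Ivy: 1 of 4 neighbours < 3, holds.
  Kai: 1 of 5 neighbours < 5, holds.
  Lee: 2 of 6 neighbours < 4, holds.
  Mo: 1 of 4 neighbours < 3, holds.
Round 4 — no new adoptions; cascade stops.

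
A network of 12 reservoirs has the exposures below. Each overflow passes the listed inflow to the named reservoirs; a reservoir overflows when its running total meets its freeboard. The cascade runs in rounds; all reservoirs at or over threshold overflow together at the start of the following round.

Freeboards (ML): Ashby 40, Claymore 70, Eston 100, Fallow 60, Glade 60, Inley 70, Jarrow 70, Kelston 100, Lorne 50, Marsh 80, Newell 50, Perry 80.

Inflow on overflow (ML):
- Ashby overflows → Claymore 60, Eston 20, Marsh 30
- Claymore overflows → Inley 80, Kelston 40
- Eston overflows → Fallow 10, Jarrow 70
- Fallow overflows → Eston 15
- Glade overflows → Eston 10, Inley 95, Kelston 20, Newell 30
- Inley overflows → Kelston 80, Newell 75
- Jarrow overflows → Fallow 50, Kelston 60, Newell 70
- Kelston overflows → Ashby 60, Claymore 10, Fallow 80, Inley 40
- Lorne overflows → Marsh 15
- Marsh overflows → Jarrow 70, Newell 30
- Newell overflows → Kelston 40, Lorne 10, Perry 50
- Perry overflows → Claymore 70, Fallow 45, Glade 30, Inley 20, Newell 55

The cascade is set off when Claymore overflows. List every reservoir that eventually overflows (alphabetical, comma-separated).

Round 1 — Claymore overflows (initial).
  Inley: +80 → 80 ≥ 70
  Kelston: +40 → 40 < 100
Round 2 — Inley overflows.
  Kelston: +80 → 120 ≥ 100
  Newell: +75 → 75 ≥ 50
Round 3 — Kelston, Newell overflow.
  Ashby: +60 → 60 ≥ 40
  Fallow: +80 → 80 ≥ 60
  Lorne: +10 → 10 < 50
  Perry: +50 → 50 < 80
Round 4 — Ashby, Fallow overflow.
  Eston: +20+15 → 35 < 100
  Marsh: +30 → 30 < 80
No further overflows.

Ashby, Claymore, Fallow, Inley, Kelston, Newell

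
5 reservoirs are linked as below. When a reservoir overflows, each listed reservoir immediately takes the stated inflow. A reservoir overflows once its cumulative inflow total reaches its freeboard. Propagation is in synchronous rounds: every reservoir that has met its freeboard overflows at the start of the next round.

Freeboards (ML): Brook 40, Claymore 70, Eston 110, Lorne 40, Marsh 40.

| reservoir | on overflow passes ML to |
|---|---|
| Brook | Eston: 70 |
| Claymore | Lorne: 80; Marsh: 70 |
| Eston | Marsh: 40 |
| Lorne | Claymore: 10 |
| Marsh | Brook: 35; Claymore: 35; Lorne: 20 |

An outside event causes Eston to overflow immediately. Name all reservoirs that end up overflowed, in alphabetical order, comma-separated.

Eston, Marsh

Round 1 — Eston overflows (initial).
  Marsh: +40 → 40 ≥ 40
Round 2 — Marsh overflows.
  Brook: +35 → 35 < 40
  Claymore: +35 → 35 < 70
  Lorne: +20 → 20 < 40
No further overflows.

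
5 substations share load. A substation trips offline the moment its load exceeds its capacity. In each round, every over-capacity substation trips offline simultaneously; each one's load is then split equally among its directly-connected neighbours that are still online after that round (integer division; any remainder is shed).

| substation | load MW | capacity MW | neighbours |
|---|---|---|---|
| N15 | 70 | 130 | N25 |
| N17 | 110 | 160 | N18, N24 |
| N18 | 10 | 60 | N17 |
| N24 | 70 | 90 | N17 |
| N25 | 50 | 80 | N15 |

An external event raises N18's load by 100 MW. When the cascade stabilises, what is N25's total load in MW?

50

Round 1 — N18 at 110 > 60. N18 trips offline.
  N18 sheds 110 MW to N17: 110 each.
    N17: 110+110 = 220 > 160
Round 2 — N17 trips offline.
  N17 sheds 220 MW to N24: 220 each.
    N24: 70+220 = 290 > 90
Round 3 — N24 trips offline.
  N24 sheds 290 MW: no online neighbours, lost.
No further trips.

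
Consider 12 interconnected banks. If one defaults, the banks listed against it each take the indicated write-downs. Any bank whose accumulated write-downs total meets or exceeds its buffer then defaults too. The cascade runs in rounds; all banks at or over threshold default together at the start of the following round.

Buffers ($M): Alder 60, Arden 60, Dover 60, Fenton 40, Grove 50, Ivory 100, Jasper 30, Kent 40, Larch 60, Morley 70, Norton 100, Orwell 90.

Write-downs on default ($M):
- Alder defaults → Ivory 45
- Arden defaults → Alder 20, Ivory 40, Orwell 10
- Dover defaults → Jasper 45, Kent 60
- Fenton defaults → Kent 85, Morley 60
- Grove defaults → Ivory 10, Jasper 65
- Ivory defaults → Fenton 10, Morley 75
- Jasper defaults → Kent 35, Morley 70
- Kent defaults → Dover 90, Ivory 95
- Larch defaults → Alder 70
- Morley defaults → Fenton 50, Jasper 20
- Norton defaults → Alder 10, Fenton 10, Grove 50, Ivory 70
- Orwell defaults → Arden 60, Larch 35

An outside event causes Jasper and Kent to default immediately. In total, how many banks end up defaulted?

Round 1 — Jasper, Kent default (initial).
  Dover: +90 → 90 ≥ 60
  Ivory: +95 → 95 < 100
  Morley: +70 → 70 ≥ 70
Round 2 — Dover, Morley default.
  Fenton: +50 → 50 ≥ 40
Round 3 — Fenton defaults.
No further defaults.

5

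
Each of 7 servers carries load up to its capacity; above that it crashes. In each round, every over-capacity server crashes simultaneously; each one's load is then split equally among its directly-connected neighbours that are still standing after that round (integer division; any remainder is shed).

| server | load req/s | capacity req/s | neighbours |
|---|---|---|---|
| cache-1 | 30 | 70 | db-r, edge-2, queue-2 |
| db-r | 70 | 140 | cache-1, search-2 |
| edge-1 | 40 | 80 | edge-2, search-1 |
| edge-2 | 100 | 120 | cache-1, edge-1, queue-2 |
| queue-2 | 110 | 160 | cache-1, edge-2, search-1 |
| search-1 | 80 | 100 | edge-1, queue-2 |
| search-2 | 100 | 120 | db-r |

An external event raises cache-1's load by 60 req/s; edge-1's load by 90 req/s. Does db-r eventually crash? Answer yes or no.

Round 1 — cache-1 at 90 > 70; edge-1 at 130 > 80. cache-1, edge-1 crash.
  cache-1 sheds 90 req/s to db-r, edge-2, queue-2: 30 each.
    db-r: 70+30 = 100 ≤ 140
    edge-2: 100+30 = 130 > 120
    queue-2: 110+30 = 140 ≤ 160
  edge-1 sheds 130 req/s to edge-2, search-1: 65 each.
    edge-2: 130+65 = 195 > 120
    search-1: 80+65 = 145 > 100
Round 2 — edge-2, search-1 crash.
  edge-2 sheds 195 req/s to queue-2: 195 each.
    queue-2: 140+195 = 335 > 160
  search-1 sheds 145 req/s to queue-2: 145 each.
    queue-2: 335+145 = 480 > 160
Round 3 — queue-2 crashes.
  queue-2 sheds 480 req/s: no online neighbours, lost.
No further crashes.

no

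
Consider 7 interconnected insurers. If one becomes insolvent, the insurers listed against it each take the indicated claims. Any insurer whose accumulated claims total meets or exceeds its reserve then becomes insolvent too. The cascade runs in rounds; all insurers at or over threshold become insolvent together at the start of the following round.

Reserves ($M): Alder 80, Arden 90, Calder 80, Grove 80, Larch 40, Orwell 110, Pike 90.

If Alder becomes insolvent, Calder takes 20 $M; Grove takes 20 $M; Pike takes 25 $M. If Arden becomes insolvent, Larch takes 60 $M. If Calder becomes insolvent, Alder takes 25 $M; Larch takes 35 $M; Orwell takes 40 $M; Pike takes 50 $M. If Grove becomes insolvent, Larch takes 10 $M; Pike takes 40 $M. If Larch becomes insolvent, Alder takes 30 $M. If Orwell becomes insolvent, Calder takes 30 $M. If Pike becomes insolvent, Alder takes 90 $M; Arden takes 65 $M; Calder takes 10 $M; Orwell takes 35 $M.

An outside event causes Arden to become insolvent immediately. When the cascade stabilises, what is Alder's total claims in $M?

30

Round 1 — Arden becomes insolvent (initial).
  Larch: +60 → 60 ≥ 40
Round 2 — Larch becomes insolvent.
  Alder: +30 → 30 < 80
No further insolvencies.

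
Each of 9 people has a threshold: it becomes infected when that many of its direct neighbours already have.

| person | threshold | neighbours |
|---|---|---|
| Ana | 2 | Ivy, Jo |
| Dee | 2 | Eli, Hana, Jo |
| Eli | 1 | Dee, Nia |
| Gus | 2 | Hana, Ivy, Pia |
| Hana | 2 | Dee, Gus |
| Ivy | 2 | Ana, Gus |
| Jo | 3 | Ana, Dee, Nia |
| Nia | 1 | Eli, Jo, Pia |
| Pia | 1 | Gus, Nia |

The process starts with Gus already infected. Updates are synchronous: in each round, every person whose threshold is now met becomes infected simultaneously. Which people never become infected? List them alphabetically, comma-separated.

Ana, Dee, Hana, Ivy, Jo

Round 1 — Gus becomes infected (initial).
Round 2 — checking thresholds:
  Hana: 1 of 2 neighbours < 2, not yet.
  Ivy: 1 of 2 neighbours < 2, not yet.
  Pia: 1 of 2 neighbours ≥ 1, becomes infected.
Round 3 — checking thresholds:
  Hana: 1 of 2 neighbours < 2, not yet.
  Ivy: 1 of 2 neighbours < 2, not yet.
  Nia: 1 of 3 neighbours ≥ 1, becomes infected.
Round 4 — checking thresholds:
  Eli: 1 of 2 neighbours ≥ 1, becomes infected.
  Hana: 1 of 2 neighbours < 2, not yet.
  Ivy: 1 of 2 neighbours < 2, not yet.
  Jo: 1 of 3 neighbours < 3, not yet.
Round 5 — no new infections; cascade stops.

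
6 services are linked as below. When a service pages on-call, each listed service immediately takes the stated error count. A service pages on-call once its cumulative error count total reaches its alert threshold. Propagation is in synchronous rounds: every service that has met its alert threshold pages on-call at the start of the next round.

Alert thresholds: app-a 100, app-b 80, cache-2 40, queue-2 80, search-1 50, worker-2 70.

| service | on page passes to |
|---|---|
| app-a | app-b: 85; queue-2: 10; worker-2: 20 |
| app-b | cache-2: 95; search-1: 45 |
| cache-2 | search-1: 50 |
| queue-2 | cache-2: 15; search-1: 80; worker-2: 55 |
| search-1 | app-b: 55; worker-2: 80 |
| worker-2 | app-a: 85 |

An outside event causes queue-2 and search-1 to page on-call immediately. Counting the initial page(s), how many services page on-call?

3

Round 1 — queue-2, search-1 page on-call (initial).
  app-b: +55 → 55 < 80
  cache-2: +15 → 15 < 40
  worker-2: +55+80 → 135 ≥ 70
Round 2 — worker-2 pages on-call.
  app-a: +85 → 85 < 100
No further pages.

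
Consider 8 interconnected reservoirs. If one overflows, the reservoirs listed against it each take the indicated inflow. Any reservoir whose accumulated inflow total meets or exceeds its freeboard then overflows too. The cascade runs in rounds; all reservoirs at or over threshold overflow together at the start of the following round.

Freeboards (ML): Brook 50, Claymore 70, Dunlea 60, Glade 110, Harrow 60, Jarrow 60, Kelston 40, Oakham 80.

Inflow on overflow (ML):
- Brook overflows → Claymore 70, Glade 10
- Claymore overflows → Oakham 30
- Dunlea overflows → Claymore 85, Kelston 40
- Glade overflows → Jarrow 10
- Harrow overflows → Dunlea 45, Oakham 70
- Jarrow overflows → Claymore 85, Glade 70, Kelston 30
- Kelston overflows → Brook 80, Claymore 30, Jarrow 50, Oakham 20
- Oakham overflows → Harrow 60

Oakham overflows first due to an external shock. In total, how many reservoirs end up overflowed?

2

Round 1 — Oakham overflows (initial).
  Harrow: +60 → 60 ≥ 60
Round 2 — Harrow overflows.
  Dunlea: +45 → 45 < 60
No further overflows.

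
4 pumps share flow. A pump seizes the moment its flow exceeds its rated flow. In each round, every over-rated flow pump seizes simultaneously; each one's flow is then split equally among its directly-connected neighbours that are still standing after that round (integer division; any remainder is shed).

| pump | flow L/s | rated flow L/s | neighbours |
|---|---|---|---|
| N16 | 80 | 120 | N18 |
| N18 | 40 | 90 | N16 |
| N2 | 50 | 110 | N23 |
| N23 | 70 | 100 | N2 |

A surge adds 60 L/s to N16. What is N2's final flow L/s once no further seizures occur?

50

Round 1 — N16 at 140 > 120. N16 seizes.
  N16 sheds 140 L/s to N18: 140 each.
    N18: 40+140 = 180 > 90
Round 2 — N18 seizes.
  N18 sheds 180 L/s: no online neighbours, lost.
No further seizures.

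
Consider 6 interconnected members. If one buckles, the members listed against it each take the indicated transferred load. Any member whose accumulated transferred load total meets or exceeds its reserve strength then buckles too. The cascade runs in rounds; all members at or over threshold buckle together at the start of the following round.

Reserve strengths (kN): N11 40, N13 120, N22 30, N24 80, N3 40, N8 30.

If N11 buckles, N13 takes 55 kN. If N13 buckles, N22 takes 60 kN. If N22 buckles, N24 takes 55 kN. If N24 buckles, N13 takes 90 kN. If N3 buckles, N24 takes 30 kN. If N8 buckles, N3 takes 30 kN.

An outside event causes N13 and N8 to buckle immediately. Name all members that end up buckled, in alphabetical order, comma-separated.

Round 1 — N13, N8 buckle (initial).
  N22: +60 → 60 ≥ 30
  N3: +30 → 30 < 40
Round 2 — N22 buckles.
  N24: +55 → 55 < 80
No further bucklings.

N13, N22, N8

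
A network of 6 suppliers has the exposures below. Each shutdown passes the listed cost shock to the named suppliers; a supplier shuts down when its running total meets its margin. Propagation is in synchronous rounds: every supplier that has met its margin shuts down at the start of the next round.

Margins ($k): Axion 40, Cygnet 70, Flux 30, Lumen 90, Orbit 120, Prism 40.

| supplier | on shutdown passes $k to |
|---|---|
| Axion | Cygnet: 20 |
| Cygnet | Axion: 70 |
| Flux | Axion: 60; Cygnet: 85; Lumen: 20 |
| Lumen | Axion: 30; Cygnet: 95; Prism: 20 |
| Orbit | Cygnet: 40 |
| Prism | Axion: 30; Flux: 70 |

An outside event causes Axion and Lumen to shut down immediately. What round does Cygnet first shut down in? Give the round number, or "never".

Round 1 — Axion, Lumen shut down (initial).
  Cygnet: +20+95 → 115 ≥ 70
  Prism: +20 → 20 < 40
Round 2 — Cygnet shuts down.
No further shutdowns.

2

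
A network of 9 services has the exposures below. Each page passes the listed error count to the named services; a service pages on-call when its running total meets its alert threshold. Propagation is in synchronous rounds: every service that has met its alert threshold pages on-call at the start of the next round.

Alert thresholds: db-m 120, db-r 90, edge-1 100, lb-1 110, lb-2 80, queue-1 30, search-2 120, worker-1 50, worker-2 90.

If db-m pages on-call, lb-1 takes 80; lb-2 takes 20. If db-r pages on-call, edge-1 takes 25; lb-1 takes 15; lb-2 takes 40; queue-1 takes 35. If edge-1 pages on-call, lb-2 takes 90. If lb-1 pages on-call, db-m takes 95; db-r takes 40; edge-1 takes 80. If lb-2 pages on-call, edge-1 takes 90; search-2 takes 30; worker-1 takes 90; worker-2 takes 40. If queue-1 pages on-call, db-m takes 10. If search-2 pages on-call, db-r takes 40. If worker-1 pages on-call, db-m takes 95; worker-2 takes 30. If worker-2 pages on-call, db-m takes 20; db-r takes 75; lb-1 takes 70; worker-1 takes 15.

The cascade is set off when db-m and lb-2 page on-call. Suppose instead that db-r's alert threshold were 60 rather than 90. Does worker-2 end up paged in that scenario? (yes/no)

With db-r's alert threshold at 60:
Round 1 — db-m, lb-2 page on-call (initial).
  edge-1: +90 → 90 < 100
  lb-1: +80 → 80 < 110
  search-2: +30 → 30 < 120
  worker-1: +90 → 90 ≥ 50
  worker-2: +40 → 40 < 90
Round 2 — worker-1 pages on-call.
  worker-2: +30 → 70 < 90
No further pages.

no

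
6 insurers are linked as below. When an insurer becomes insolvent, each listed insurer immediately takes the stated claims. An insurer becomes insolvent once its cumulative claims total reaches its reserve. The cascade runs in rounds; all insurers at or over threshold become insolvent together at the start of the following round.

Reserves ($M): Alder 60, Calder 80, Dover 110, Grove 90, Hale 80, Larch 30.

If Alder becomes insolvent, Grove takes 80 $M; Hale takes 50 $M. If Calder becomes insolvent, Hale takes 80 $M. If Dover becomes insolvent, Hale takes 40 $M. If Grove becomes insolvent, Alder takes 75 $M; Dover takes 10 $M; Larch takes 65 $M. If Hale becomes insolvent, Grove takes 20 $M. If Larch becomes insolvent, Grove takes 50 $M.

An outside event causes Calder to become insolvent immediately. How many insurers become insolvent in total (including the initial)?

2

Round 1 — Calder becomes insolvent (initial).
  Hale: +80 → 80 ≥ 80
Round 2 — Hale becomes insolvent.
  Grove: +20 → 20 < 90
No further insolvencies.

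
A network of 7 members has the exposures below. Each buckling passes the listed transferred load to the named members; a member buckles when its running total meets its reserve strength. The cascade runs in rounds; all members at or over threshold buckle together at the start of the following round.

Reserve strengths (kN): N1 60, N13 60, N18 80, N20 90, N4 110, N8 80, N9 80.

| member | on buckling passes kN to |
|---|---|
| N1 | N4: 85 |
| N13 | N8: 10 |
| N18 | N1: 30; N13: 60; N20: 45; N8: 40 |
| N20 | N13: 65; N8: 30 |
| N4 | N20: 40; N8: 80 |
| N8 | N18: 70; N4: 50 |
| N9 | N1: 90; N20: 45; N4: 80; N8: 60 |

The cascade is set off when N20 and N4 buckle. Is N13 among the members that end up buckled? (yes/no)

yes

Round 1 — N20, N4 buckle (initial).
  N13: +65 → 65 ≥ 60
  N8: +30+80 → 110 ≥ 80
Round 2 — N13, N8 buckle.
  N18: +70 → 70 < 80
No further bucklings.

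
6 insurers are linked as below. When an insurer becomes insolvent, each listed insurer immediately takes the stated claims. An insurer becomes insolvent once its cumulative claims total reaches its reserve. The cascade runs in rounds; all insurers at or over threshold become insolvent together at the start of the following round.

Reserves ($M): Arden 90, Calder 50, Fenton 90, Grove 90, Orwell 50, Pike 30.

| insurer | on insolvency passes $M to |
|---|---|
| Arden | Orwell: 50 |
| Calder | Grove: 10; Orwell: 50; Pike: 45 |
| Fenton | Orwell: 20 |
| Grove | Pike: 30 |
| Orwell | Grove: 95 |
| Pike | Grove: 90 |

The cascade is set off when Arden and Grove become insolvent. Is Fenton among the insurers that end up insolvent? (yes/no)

no

Round 1 — Arden, Grove become insolvent (initial).
  Orwell: +50 → 50 ≥ 50
  Pike: +30 → 30 ≥ 30
Round 2 — Orwell, Pike become insolvent.
No further insolvencies.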